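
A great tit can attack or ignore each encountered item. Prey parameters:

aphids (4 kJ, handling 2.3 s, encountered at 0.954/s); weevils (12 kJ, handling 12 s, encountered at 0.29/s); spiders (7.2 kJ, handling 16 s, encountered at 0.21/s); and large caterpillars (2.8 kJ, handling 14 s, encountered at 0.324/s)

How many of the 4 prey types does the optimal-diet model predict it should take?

Rank by E/h (kJ/s): aphids 1.74, weevils 1, spiders 0.45, large caterpillars 0.2. Include each in turn until the next type's E/h falls below the running intake rate.
Rate on top 1: 1.195. weevils: 1 < 1.195 → exclude; stop.
Optimal diet: aphids — 1 of 4 types.

1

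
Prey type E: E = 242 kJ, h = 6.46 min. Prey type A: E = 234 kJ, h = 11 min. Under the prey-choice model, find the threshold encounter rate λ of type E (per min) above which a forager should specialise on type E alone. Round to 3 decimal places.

0.203 per min

At the threshold, the rate on type E alone equals the profitability of type A: λ·242/(1 + λ·6.46) = 234/11 = 21.27.
Rearranging, λ(242 − 21.27×6.46) = 21.27, so λ = 21.27/104.6 = 0.2034 per min.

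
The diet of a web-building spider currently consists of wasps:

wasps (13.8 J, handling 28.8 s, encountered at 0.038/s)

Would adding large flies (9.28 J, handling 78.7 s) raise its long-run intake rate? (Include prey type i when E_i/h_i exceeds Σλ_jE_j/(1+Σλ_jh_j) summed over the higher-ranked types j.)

No

Intake rate on the current diet: R = (0.038×13.8) / (1 + 0.038×28.8) = 0.5244/2.094 = 0.2504 J/s.
large flies: E/h = 9.28/78.7 = 0.1179 J/s.
Since 0.1179 < R, time spent handling large flies is better spent searching.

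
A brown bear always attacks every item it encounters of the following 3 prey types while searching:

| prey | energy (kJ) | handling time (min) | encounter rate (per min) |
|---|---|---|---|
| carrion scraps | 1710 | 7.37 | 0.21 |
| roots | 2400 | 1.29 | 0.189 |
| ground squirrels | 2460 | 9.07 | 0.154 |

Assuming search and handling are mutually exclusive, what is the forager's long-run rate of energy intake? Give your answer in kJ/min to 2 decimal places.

284.49 kJ/min

Energy encountered per unit search time: 0.21×1710 + 0.189×2400 + 0.154×2460 = 1192 kJ/min.
Handling time per unit search time: 0.21×7.37 + 0.189×1.29 + 0.154×9.07 = 3.188.
Rate = 1192/(1 + 3.188) = 284.5 kJ/min.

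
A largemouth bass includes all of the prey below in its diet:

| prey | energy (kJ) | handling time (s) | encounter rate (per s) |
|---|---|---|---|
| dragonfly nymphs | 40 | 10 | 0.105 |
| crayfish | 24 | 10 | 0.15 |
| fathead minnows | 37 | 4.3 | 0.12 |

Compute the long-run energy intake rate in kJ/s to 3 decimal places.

3.010 kJ/s

R = (0.105×40 + 0.15×24 + 0.12×37) / (1 + 0.105×10 + 0.15×10 + 0.12×4.3) = 12.24/4.066 = 3.01 kJ/s.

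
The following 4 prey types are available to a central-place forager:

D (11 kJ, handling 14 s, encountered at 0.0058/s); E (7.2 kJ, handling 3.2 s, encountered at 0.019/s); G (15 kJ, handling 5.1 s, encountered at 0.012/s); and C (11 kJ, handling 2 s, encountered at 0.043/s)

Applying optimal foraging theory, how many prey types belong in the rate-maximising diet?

E/h in descending order: C 5.5, G 2.94, E 2.25, D 0.786 kJ/s. The optimal diet is the largest prefix of this list for which every included type satisfies E_i/h_i > R on the types above it.
Rate on top 1: 0.4355. G: 2.94 > 0.4355 → include.
Rate on top 2: 0.5692. E: 2.25 > 0.5692 → include.
Rate on top 3: 0.6538. D: 0.786 > 0.6538 → include.
Optimal diet: C, G, E, D — 4 of 4 types.

4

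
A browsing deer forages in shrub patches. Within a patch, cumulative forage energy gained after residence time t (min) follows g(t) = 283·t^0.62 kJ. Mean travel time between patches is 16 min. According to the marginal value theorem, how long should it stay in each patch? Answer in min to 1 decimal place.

Maximise g(t)/(T+t): set derivative to zero → g'(t)(T+t) = g(t).
g'(t) = 0.62·283·t^-0.38. Setting 0.62·283·t^-0.38 = 283·t^0.62/(16+t) gives 0.62(16+t) = t, so 0.38·t = 0.62×16.
t* = 0.62×16/0.38 = 26.11 min.

26.1 min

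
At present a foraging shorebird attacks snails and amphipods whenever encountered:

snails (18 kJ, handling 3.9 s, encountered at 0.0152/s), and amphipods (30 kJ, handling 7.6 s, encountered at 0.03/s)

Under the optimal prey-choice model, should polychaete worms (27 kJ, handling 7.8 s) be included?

Yes

Current rate: (0.0152×18 + 0.03×30)/(1 + 0.0152×3.9 + 0.03×7.6) = 0.9117 kJ/s.
polychaete worms: E/h = 27/7.8 = 3.462 kJ/s.
Since 3.462 > R, including polychaete worms increases the long-run rate.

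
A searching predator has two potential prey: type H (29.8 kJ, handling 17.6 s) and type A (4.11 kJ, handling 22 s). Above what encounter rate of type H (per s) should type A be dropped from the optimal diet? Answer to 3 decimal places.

At the threshold, the rate on type H alone equals the profitability of type A: λ·29.8/(1 + λ·17.6) = 4.11/22 = 0.1868.
Rearranging, λ(29.8 − 0.1868×17.6) = 0.1868, so λ = 0.1868/26.51 = 0.007047 per s.

0.007 per s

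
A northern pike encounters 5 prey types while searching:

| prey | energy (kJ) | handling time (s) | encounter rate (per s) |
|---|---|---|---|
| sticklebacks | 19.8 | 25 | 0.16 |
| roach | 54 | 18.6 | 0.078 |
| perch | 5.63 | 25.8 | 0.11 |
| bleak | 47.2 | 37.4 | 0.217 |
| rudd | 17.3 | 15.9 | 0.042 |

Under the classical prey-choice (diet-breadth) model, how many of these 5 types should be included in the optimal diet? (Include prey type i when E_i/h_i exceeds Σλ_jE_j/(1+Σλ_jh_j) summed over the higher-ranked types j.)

1

Profitabilities (E/h, kJ/s): roach 2.9, bleak 1.26, rudd 1.09, sticklebacks 0.792, perch 0.218. Add prey in this order while the next type's profitability exceeds the intake rate on those already taken.
Rate on top 1: 1.719. bleak: 1.26 < 1.719 → exclude; stop.
Optimal diet: roach — 1 of 5 types.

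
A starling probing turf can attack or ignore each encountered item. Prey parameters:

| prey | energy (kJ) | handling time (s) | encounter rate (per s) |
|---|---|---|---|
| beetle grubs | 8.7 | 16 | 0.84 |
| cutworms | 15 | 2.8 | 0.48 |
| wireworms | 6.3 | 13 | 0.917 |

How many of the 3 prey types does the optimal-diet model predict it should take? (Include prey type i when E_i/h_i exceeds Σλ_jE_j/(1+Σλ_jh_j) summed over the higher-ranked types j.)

1

Profitabilities (E/h, kJ/s): cutworms 5.36, beetle grubs 0.544, wireworms 0.485. Add prey in this order while the next type's profitability exceeds the intake rate on those already taken.
Rate on top 1: 3.072. beetle grubs: 0.544 < 3.072 → exclude; stop.
Optimal diet: cutworms — 1 of 3 types.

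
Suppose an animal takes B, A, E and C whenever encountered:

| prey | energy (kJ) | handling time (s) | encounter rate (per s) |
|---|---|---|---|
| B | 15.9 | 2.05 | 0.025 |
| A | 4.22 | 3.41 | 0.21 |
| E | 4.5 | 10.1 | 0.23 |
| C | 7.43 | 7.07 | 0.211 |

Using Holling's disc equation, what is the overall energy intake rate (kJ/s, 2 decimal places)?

R = Σλ_iE_i / (1 + Σλ_ih_i)
Numerator: 0.025×15.9 + 0.21×4.22 + 0.23×4.5 + 0.211×7.43 = 3.886
Denominator: 1 + 0.025×2.05 + 0.21×3.41 + 0.23×10.1 + 0.211×7.07 = 5.582
R = 3.886/5.582 = 0.6962 kJ/s

0.70 kJ/s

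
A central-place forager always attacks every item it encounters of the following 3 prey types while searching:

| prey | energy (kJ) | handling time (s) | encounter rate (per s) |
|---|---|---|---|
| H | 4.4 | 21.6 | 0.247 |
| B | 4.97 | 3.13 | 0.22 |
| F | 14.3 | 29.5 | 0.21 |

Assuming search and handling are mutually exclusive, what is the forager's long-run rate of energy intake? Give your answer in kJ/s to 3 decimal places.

0.392 kJ/s

R = (0.247×4.4 + 0.22×4.97 + 0.21×14.3) / (1 + 0.247×21.6 + 0.22×3.13 + 0.21×29.5) = 5.183/13.22 = 0.3921 kJ/s.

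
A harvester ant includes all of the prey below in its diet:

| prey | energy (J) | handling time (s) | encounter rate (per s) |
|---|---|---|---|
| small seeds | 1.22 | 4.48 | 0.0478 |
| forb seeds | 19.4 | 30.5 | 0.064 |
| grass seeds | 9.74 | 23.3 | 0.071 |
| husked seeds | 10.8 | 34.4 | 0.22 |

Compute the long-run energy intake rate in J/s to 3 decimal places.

0.353 J/s

R = Σλ_iE_i / (1 + Σλ_ih_i)
Numerator: 0.0478×1.22 + 0.064×19.4 + 0.071×9.74 + 0.22×10.8 = 4.367
Denominator: 1 + 0.0478×4.48 + 0.064×30.5 + 0.071×23.3 + 0.22×34.4 = 12.39
R = 4.367/12.39 = 0.3525 J/s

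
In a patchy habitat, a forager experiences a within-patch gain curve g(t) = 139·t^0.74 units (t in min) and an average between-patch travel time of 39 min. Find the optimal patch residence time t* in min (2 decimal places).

By the marginal value theorem, leave when the instantaneous gain rate g'(t) equals the habitat-wide average g(t)/(T + t).
g'(t) = 0.74·139·t^-0.26. Setting 0.74·139·t^-0.26 = 139·t^0.74/(39+t) gives 0.74(39+t) = t, so 0.26·t = 0.74×39.
t* = 0.74×39/0.26 = 111 min.

111.00 min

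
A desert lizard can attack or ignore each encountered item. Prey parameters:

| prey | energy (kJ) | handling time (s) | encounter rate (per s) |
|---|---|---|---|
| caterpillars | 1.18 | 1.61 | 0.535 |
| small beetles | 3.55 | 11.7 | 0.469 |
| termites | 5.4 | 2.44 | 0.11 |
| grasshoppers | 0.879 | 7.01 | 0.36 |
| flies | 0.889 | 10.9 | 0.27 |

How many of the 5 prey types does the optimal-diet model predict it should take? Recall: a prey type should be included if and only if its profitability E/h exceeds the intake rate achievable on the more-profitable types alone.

E/h in descending order: termites 2.21, caterpillars 0.733, small beetles 0.303, grasshoppers 0.125, flies 0.0816 kJ/s. The optimal diet is the largest prefix of this list for which every included type satisfies E_i/h_i > R on the types above it.
Rate on top 1: 0.4683. caterpillars: 0.733 > 0.4683 → include.
Rate on top 2: 0.5753. small beetles: 0.303 < 0.5753 → exclude; stop.
Optimal diet: termites, caterpillars — 2 of 5 types.

2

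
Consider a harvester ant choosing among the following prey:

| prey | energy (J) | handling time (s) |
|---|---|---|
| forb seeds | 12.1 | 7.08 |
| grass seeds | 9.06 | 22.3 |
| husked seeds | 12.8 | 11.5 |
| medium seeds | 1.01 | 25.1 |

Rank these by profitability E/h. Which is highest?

Profitability E/h (J/s): forb seeds = 12.1/7.08 = 1.71, grass seeds = 9.06/22.3 = 0.406, husked seeds = 12.8/11.5 = 1.11, medium seeds = 1.01/25.1 = 0.0402.
Ranked: forb seeds > husked seeds > grass seeds > medium seeds.

forb seeds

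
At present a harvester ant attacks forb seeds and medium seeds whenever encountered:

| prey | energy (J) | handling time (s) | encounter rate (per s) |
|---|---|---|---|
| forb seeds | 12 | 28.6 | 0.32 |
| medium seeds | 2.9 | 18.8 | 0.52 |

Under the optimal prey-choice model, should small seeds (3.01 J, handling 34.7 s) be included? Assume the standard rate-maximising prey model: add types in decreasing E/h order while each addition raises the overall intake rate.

No

Current rate: (0.32×12 + 0.52×2.9)/(1 + 0.32×28.6 + 0.52×18.8) = 0.2684 J/s.
Profitability of small seeds: 3.01/34.7 = 0.08674 J/s.
0.08674 < 0.2684, so adding small seeds would lower the average — exclude it.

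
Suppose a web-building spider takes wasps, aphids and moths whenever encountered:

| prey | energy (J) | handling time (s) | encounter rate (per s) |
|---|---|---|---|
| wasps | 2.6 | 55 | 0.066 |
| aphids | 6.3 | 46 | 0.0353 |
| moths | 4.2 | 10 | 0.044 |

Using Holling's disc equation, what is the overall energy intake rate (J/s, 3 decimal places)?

R = (0.066×2.6 + 0.0353×6.3 + 0.044×4.2) / (1 + 0.066×55 + 0.0353×46 + 0.044×10) = 0.5788/6.694 = 0.08647 J/s.

0.086 J/s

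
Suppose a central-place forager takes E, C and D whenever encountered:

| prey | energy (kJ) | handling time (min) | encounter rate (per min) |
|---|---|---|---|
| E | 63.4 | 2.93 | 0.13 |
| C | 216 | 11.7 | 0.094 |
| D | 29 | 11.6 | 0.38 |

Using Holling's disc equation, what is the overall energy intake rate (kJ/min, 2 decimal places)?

5.74 kJ/min

Energy encountered per unit search time: 0.13×63.4 + 0.094×216 + 0.38×29 = 39.57 kJ/min.
Handling time per unit search time: 0.13×2.93 + 0.094×11.7 + 0.38×11.6 = 5.889.
Rate = 39.57/(1 + 5.889) = 5.744 kJ/min.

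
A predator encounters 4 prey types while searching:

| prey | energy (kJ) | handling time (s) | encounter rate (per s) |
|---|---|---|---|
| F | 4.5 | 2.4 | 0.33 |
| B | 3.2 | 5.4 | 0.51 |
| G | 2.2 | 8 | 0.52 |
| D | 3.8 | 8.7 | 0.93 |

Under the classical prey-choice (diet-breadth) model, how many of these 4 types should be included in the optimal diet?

1

Profitabilities (E/h, kJ/s): F 1.88, B 0.593, D 0.437, G 0.275. Add prey in this order while the next type's profitability exceeds the intake rate on those already taken.
Rate on top 1: 0.8287. B: 0.593 < 0.8287 → exclude; stop.
Optimal diet: F — 1 of 4 types.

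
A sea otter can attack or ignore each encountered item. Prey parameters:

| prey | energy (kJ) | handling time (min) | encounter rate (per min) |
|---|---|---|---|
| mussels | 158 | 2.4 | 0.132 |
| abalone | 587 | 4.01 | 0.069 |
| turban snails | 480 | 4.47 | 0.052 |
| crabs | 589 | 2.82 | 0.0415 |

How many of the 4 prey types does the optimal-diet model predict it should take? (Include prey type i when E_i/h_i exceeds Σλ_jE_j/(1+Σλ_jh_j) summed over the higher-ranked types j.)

4

E/h in descending order: crabs 209, abalone 146, turban snails 107, mussels 65.8 kJ/min. The optimal diet is the largest prefix of this list for which every included type satisfies E_i/h_i > R on the types above it.
Rate on top 1: 21.88. abalone: 146 > 21.88 → include.
Rate on top 2: 46.6. turban snails: 107 > 46.6 → include.
Rate on top 3: 55.29. mussels: 65.8 > 55.29 → include.
Optimal diet: crabs, abalone, turban snails, mussels — 4 of 4 types.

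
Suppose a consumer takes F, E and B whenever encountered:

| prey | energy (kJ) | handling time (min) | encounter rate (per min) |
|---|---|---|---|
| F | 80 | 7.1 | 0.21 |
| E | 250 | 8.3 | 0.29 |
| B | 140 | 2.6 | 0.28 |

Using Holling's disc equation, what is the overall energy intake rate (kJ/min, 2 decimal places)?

R = (0.21×80 + 0.29×250 + 0.28×140) / (1 + 0.21×7.1 + 0.29×8.3 + 0.28×2.6) = 128.5/5.626 = 22.84 kJ/min.

22.84 kJ/min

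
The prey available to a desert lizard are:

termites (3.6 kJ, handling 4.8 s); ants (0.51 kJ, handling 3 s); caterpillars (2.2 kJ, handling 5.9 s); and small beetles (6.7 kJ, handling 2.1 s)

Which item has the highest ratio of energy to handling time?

small beetles

In descending order of E/h:
small beetles: 6.7/2.1 = 3.19 kJ/s
termites: 3.6/4.8 = 0.75 kJ/s
caterpillars: 2.2/5.9 = 0.373 kJ/s
ants: 0.51/3 = 0.17 kJ/s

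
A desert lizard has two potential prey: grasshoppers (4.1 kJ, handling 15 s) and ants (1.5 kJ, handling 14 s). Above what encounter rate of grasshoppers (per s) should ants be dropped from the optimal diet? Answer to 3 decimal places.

Drop ants once their profitability E₂/h₂ falls below the rate achievable on grasshoppers alone: E₂/h₂ = λE₁/(1 + λh₁).
Solve for λ: λE₁h₂ = E₂(1 + λh₁) → λ(E₁h₂ − E₂h₁) = E₂ → λ = E₂/(E₁h₂ − E₂h₁).
λ = 1.5/(4.1×14 − 1.5×15) = 1.5/34.9 = 0.04298 per s.

0.043 per s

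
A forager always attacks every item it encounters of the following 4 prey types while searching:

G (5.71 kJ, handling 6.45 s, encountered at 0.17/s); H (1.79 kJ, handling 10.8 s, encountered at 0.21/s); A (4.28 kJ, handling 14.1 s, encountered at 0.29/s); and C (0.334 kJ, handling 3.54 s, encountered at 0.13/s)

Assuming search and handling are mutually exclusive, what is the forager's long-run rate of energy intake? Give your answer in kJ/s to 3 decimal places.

R = Σλ_iE_i / (1 + Σλ_ih_i)
Numerator: 0.17×5.71 + 0.21×1.79 + 0.29×4.28 + 0.13×0.334 = 2.631
Denominator: 1 + 0.17×6.45 + 0.21×10.8 + 0.29×14.1 + 0.13×3.54 = 8.914
R = 2.631/8.914 = 0.2952 kJ/s

0.295 kJ/s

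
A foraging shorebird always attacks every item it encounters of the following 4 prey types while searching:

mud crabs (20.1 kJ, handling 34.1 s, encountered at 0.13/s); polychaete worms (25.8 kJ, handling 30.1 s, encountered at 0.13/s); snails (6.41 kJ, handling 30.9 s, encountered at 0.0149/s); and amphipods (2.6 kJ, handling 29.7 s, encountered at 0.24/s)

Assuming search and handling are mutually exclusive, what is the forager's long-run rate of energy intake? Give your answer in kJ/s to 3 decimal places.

R = Σλ_iE_i / (1 + Σλ_ih_i)
Numerator: 0.13×20.1 + 0.13×25.8 + 0.0149×6.41 + 0.24×2.6 = 6.687
Denominator: 1 + 0.13×34.1 + 0.13×30.1 + 0.0149×30.9 + 0.24×29.7 = 16.93
R = 6.687/16.93 = 0.3948 kJ/s

0.395 kJ/s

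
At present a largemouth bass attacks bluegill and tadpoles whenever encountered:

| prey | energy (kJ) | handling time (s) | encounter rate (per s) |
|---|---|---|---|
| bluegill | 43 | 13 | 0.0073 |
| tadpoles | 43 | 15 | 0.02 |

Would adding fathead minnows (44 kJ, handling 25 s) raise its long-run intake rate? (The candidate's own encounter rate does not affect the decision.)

Yes

Current rate: (0.0073×43 + 0.02×43)/(1 + 0.0073×13 + 0.02×15) = 0.8416 kJ/s.
fathead minnows: E/h = 44/25 = 1.76 kJ/s.
1.76 > 0.8416, so adding fathead minnows raises the average — include it.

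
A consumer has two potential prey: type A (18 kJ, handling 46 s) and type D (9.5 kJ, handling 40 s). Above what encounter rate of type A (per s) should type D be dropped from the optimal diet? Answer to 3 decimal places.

At the threshold, the rate on type A alone equals the profitability of type D: λ·18/(1 + λ·46) = 9.5/40 = 0.2375.
Rearranging, λ(18 − 0.2375×46) = 0.2375, so λ = 0.2375/7.075 = 0.03357 per s.

0.034 per s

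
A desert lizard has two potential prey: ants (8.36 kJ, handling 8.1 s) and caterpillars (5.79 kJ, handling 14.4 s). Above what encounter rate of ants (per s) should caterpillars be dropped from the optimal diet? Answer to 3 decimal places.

0.079 per s

At the threshold, the rate on ants alone equals the profitability of caterpillars: λ·8.36/(1 + λ·8.1) = 5.79/14.4 = 0.4021.
Rearranging, λ(8.36 − 0.4021×8.1) = 0.4021, so λ = 0.4021/5.103 = 0.07879 per s.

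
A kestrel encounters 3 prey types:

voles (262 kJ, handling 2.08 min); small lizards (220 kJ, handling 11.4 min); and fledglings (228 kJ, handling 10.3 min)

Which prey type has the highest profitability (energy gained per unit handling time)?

Profitability E/h (kJ/min): voles = 262/2.08 = 126, small lizards = 220/11.4 = 19.3, fledglings = 228/10.3 = 22.1.
Ranked: voles > fledglings > small lizards.

voles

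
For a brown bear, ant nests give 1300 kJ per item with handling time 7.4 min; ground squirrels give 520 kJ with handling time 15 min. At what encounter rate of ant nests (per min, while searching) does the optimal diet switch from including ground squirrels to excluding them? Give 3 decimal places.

The zero-one rule: include ground squirrels iff E₂/h₂ > λE₁/(1+λh₁). Equality gives the switch point.
λE₁h₂ = E₂ + λE₂h₁ ⇒ λ = E₂/(E₁h₂ − E₂h₁) = 520/(1.95e+04 − 3848) = 0.03322 per min.

0.033 per min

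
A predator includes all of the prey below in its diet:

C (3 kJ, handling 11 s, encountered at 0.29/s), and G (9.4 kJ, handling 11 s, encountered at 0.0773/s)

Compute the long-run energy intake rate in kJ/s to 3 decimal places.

R = (0.29×3 + 0.0773×9.4) / (1 + 0.29×11 + 0.0773×11) = 1.597/5.04 = 0.3168 kJ/s.

0.317 kJ/s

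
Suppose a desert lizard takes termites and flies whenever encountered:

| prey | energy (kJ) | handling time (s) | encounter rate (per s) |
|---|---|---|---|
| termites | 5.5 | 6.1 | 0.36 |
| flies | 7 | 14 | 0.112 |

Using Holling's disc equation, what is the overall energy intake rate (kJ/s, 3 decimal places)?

0.580 kJ/s

R = Σλ_iE_i / (1 + Σλ_ih_i)
Numerator: 0.36×5.5 + 0.112×7 = 2.764
Denominator: 1 + 0.36×6.1 + 0.112×14 = 4.764
R = 2.764/4.764 = 0.5802 kJ/s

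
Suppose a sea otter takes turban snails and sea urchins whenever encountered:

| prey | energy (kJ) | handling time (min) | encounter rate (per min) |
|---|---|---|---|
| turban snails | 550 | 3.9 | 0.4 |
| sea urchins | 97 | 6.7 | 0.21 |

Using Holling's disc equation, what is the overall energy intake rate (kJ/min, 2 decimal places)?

60.59 kJ/min

R = Σλ_iE_i / (1 + Σλ_ih_i)
Numerator: 0.4×550 + 0.21×97 = 240.4
Denominator: 1 + 0.4×3.9 + 0.21×6.7 = 3.967
R = 240.4/3.967 = 60.59 kJ/min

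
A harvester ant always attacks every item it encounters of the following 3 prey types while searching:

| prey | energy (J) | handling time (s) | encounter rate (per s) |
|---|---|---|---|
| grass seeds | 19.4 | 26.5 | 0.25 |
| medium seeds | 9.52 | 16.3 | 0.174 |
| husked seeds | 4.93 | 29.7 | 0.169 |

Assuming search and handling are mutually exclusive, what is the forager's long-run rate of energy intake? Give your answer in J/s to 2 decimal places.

0.47 J/s

Energy encountered per unit search time: 0.25×19.4 + 0.174×9.52 + 0.169×4.93 = 7.34 J/s.
Handling time per unit search time: 0.25×26.5 + 0.174×16.3 + 0.169×29.7 = 14.48.
Rate = 7.34/(1 + 14.48) = 0.4741 J/s.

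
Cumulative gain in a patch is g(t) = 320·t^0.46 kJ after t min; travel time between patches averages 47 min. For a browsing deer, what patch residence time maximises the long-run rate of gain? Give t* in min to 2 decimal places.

40.04 min

Maximise g(t)/(T+t): set derivative to zero → g'(t)(T+t) = g(t).
g'(t) = 0.46·320·t^-0.54. Setting 0.46·320·t^-0.54 = 320·t^0.46/(47+t) gives 0.46(47+t) = t, so 0.54·t = 0.46×47.
t* = 0.46×47/0.54 = 40.04 min.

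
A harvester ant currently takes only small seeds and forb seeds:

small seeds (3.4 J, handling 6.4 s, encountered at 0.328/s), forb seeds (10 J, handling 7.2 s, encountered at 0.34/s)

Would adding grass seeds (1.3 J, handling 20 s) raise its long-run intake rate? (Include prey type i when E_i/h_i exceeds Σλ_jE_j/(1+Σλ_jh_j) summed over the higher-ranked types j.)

No

Current rate: (0.328×3.4 + 0.34×10)/(1 + 0.328×6.4 + 0.34×7.2) = 0.814 J/s.
grass seeds: E/h = 1.3/20 = 0.065 J/s.
0.065 < 0.814, so adding grass seeds would lower the average — exclude it.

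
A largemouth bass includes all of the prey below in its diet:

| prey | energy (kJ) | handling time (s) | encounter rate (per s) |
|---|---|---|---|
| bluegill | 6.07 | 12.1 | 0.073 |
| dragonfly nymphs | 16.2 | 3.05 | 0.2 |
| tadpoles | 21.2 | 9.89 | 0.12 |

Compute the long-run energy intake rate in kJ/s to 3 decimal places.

R = Σλ_iE_i / (1 + Σλ_ih_i)
Numerator: 0.073×6.07 + 0.2×16.2 + 0.12×21.2 = 6.227
Denominator: 1 + 0.073×12.1 + 0.2×3.05 + 0.12×9.89 = 3.68
R = 6.227/3.68 = 1.692 kJ/s

1.692 kJ/s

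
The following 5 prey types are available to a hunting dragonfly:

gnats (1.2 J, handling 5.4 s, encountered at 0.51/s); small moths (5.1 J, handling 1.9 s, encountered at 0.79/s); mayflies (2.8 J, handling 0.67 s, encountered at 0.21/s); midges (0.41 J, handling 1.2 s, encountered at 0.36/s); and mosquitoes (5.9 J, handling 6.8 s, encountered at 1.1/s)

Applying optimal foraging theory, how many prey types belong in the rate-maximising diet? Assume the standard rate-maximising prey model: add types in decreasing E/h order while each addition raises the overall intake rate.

Rank by E/h (J/s): mayflies 4.18, small moths 2.68, mosquitoes 0.868, midges 0.342, gnats 0.222. Include each in turn until the next type's E/h falls below the running intake rate.
Rate on top 1: 0.5155. small moths: 2.68 > 0.5155 → include.
Rate on top 2: 1.748. mosquitoes: 0.868 < 1.748 → exclude; stop.
Optimal diet: mayflies, small moths — 2 of 5 types.

2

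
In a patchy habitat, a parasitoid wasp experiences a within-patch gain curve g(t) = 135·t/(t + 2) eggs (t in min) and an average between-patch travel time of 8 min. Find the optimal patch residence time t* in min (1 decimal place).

By the marginal value theorem, leave when the instantaneous gain rate g'(t) equals the habitat-wide average g(t)/(T + t).
g'(t) = 135·2/(t + 2)². Setting 135·2/(t+2)² = 135t/[(t+2)(8+t)] gives 2(8+t) = t(t+2), so t² = 2×8 = 16.
t* = √16 = 4 min.

4.0 min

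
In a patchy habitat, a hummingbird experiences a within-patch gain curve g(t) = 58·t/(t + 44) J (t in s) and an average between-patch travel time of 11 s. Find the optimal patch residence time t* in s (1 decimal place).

Maximise g(t)/(T+t): set derivative to zero → g'(t)(T+t) = g(t).
g'(t) = 58·44/(t + 44)². Setting 58·44/(t+44)² = 58t/[(t+44)(11+t)] gives 44(11+t) = t(t+44), so t² = 44×11 = 484.
t* = √484 = 22 s.

22.0 s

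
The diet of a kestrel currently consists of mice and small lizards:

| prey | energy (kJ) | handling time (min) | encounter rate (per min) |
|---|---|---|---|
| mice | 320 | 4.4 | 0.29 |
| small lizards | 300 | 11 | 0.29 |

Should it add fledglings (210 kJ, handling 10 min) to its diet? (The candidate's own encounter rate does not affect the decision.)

Intake rate on the current diet: R = (0.29×320 + 0.29×300) / (1 + 0.29×4.4 + 0.29×11) = 179.8/5.466 = 32.89 kJ/min.
fledglings: E/h = 210/10 = 21 kJ/min.
21 < 32.89, so adding fledglings would lower the average — exclude it.

No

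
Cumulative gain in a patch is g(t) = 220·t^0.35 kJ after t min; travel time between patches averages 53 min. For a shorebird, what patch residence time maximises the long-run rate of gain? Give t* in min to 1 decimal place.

28.5 min

Optimal t* satisfies g'(t*) = g(t*)/(T + t*).
g'(t) = 0.35·220·t^-0.65. Setting 0.35·220·t^-0.65 = 220·t^0.35/(53+t) gives 0.35(53+t) = t, so 0.65·t = 0.35×53.
t* = 0.35×53/0.65 = 28.54 min.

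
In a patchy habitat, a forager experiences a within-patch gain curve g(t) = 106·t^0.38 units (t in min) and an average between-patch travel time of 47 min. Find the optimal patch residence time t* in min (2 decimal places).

Maximise g(t)/(T+t): set derivative to zero → g'(t)(T+t) = g(t).
g'(t) = 0.38·106·t^-0.62. Setting 0.38·106·t^-0.62 = 106·t^0.38/(47+t) gives 0.38(47+t) = t, so 0.62·t = 0.38×47.
t* = 0.38×47/0.62 = 28.81 min.

28.81 min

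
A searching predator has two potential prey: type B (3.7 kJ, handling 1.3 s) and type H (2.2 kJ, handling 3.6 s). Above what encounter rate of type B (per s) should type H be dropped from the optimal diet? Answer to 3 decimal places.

Drop type H once their profitability E₂/h₂ falls below the rate achievable on type B alone: E₂/h₂ = λE₁/(1 + λh₁).
Solve for λ: λE₁h₂ = E₂(1 + λh₁) → λ(E₁h₂ − E₂h₁) = E₂ → λ = E₂/(E₁h₂ − E₂h₁).
λ = 2.2/(3.7×3.6 − 2.2×1.3) = 2.2/10.46 = 0.2103 per s.

0.210 per s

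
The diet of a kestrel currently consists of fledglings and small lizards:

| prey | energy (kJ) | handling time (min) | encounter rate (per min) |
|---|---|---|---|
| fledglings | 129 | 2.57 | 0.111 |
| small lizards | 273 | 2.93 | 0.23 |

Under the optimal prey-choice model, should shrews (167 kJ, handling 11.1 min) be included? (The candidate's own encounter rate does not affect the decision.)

No

Intake rate on the current diet: R = (0.111×129 + 0.23×273) / (1 + 0.111×2.57 + 0.23×2.93) = 77.11/1.959 = 39.36 kJ/min.
Profitability of shrews: 167/11.1 = 15.05 kJ/min.
Since 15.05 < R, time spent handling shrews is better spent searching.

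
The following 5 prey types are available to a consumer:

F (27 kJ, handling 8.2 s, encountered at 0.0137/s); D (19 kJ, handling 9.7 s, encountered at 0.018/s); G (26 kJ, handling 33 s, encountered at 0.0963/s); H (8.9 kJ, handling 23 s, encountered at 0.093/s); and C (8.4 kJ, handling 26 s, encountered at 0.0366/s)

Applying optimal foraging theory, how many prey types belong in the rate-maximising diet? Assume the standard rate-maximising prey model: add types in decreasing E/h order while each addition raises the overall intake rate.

E/h in descending order: F 3.29, D 1.96, G 0.788, H 0.387, C 0.323 kJ/s. The optimal diet is the largest prefix of this list for which every included type satisfies E_i/h_i > R on the types above it.
Rate on top 1: 0.3325. D: 1.96 > 0.3325 → include.
Rate on top 2: 0.5532. G: 0.788 > 0.5532 → include.
Rate on top 3: 0.7202. H: 0.387 < 0.7202 → exclude; stop.
Optimal diet: F, D, G — 3 of 5 types.

3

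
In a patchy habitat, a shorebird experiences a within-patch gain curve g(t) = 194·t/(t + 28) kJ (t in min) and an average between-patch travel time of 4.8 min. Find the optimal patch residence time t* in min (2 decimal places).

By the marginal value theorem, leave when the instantaneous gain rate g'(t) equals the habitat-wide average g(t)/(T + t).
g'(t) = 194·28/(t + 28)². Setting 194·28/(t+28)² = 194t/[(t+28)(4.8+t)] gives 28(4.8+t) = t(t+28), so t² = 28×4.8 = 134.4.
t* = √134.4 = 11.59 min.

11.59 min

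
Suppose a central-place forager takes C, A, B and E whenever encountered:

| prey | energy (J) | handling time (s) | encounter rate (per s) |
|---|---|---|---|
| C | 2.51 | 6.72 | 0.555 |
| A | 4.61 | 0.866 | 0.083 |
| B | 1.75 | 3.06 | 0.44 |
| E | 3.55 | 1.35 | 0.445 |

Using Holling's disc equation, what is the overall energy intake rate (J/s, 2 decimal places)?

0.61 J/s

Energy encountered per unit search time: 0.555×2.51 + 0.083×4.61 + 0.44×1.75 + 0.445×3.55 = 4.125 J/s.
Handling time per unit search time: 0.555×6.72 + 0.083×0.866 + 0.44×3.06 + 0.445×1.35 = 5.749.
Rate = 4.125/(1 + 5.749) = 0.6113 J/s.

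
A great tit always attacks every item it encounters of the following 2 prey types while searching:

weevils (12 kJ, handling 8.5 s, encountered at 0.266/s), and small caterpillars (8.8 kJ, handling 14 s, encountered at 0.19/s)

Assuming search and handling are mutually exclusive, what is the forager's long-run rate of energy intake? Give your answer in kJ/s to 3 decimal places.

R = Σλ_iE_i / (1 + Σλ_ih_i)
Numerator: 0.266×12 + 0.19×8.8 = 4.864
Denominator: 1 + 0.266×8.5 + 0.19×14 = 5.921
R = 4.864/5.921 = 0.8215 kJ/s

0.821 kJ/s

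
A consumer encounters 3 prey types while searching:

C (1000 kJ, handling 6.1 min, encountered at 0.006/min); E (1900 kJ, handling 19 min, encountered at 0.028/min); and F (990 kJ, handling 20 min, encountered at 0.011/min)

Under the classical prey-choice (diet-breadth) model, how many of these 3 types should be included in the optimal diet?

Rank by E/h (kJ/min): C 164, E 100, F 49.5. Include each in turn until the next type's E/h falls below the running intake rate.
Rate on top 1: 5.788. E: 100 > 5.788 → include.
Rate on top 2: 37.74. F: 49.5 > 37.74 → include.
Optimal diet: C, E, F — 3 of 3 types.

3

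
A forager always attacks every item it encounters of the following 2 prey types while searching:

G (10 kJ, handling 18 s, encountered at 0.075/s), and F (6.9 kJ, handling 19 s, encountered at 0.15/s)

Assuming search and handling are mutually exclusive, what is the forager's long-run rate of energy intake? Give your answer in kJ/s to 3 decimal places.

0.343 kJ/s

Energy encountered per unit search time: 0.075×10 + 0.15×6.9 = 1.785 kJ/s.
Handling time per unit search time: 0.075×18 + 0.15×19 = 4.2.
Rate = 1.785/(1 + 4.2) = 0.3433 kJ/s.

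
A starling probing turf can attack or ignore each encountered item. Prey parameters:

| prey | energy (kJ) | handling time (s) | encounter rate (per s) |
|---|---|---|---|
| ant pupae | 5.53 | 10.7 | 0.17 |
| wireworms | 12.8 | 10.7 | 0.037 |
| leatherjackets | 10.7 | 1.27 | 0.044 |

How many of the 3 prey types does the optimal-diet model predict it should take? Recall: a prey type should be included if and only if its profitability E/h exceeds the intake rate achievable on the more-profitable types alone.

2

Rank by E/h (kJ/s): leatherjackets 8.43, wireworms 1.2, ant pupae 0.517. Include each in turn until the next type's E/h falls below the running intake rate.
Rate on top 1: 0.4459. wireworms: 1.2 > 0.4459 → include.
Rate on top 2: 0.6505. ant pupae: 0.517 < 0.6505 → exclude; stop.
Optimal diet: leatherjackets, wireworms — 2 of 3 types.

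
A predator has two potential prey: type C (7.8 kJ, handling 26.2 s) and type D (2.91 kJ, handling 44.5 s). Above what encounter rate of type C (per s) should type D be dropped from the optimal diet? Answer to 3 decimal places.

0.011 per s

The zero-one rule: include type D iff E₂/h₂ > λE₁/(1+λh₁). Equality gives the switch point.
λE₁h₂ = E₂ + λE₂h₁ ⇒ λ = E₂/(E₁h₂ − E₂h₁) = 2.91/(347.1 − 76.24) = 0.01074 per s.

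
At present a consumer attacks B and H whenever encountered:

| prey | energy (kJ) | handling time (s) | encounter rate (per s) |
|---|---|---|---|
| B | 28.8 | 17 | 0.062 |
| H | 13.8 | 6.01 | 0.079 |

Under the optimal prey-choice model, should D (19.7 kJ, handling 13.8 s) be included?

Yes

Current rate: (0.062×28.8 + 0.079×13.8)/(1 + 0.062×17 + 0.079×6.01) = 1.137 kJ/s.
Profitability of D: 19.7/13.8 = 1.428 kJ/s.
Since 1.428 > R, including D increases the long-run rate.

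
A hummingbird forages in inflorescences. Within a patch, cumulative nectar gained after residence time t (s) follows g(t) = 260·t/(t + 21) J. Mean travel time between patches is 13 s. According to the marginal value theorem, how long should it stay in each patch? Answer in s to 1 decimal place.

16.5 s

By the marginal value theorem, leave when the instantaneous gain rate g'(t) equals the habitat-wide average g(t)/(T + t).
g'(t) = 260·21/(t + 21)². Setting 260·21/(t+21)² = 260t/[(t+21)(13+t)] gives 21(13+t) = t(t+21), so t² = 21×13 = 273.
t* = √273 = 16.52 s.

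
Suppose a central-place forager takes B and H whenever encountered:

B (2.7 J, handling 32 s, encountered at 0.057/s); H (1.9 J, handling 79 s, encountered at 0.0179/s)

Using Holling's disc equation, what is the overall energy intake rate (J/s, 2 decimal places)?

Energy encountered per unit search time: 0.057×2.7 + 0.0179×1.9 = 0.1879 J/s.
Handling time per unit search time: 0.057×32 + 0.0179×79 = 3.238.
Rate = 0.1879/(1 + 3.238) = 0.04434 J/s.

0.04 J/s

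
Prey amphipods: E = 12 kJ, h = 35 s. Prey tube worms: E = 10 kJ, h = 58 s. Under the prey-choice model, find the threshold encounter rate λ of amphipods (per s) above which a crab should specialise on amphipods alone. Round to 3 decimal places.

At the threshold, the rate on amphipods alone equals the profitability of tube worms: λ·12/(1 + λ·35) = 10/58 = 0.1724.
Rearranging, λ(12 − 0.1724×35) = 0.1724, so λ = 0.1724/5.966 = 0.0289 per s.

0.029 per s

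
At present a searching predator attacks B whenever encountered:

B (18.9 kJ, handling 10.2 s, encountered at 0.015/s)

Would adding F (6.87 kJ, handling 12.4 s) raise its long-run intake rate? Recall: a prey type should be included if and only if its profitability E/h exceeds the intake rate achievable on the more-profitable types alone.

Intake rate on the current diet: R = (0.015×18.9) / (1 + 0.015×10.2) = 0.2835/1.153 = 0.2459 kJ/s.
Profitability of F: 6.87/12.4 = 0.554 kJ/s.
0.554 > 0.2459, so adding F raises the average — include it.

Yes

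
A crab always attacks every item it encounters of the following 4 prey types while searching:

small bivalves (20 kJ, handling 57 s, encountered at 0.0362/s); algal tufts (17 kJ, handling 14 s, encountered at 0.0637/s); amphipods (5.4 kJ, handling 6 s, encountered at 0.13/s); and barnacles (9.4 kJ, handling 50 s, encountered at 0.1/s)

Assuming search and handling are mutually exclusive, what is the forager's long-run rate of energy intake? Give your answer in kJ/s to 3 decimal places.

Energy encountered per unit search time: 0.0362×20 + 0.0637×17 + 0.13×5.4 + 0.1×9.4 = 3.449 kJ/s.
Handling time per unit search time: 0.0362×57 + 0.0637×14 + 0.13×6 + 0.1×50 = 8.735.
Rate = 3.449/(1 + 8.735) = 0.3543 kJ/s.

0.354 kJ/s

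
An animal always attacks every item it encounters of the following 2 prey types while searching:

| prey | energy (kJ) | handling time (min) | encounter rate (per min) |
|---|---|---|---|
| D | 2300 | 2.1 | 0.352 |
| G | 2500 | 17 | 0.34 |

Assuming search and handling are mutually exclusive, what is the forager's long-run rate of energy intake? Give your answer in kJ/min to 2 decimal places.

220.71 kJ/min

Energy encountered per unit search time: 0.352×2300 + 0.34×2500 = 1660 kJ/min.
Handling time per unit search time: 0.352×2.1 + 0.34×17 = 6.519.
Rate = 1660/(1 + 6.519) = 220.7 kJ/min.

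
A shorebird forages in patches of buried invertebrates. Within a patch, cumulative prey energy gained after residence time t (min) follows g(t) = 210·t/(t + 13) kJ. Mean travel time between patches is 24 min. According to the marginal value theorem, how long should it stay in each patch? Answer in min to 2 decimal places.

17.66 min

Maximise g(t)/(T+t): set derivative to zero → g'(t)(T+t) = g(t).
g'(t) = 210·13/(t + 13)². Setting 210·13/(t+13)² = 210t/[(t+13)(24+t)] gives 13(24+t) = t(t+13), so t² = 13×24 = 312.
t* = √312 = 17.66 min.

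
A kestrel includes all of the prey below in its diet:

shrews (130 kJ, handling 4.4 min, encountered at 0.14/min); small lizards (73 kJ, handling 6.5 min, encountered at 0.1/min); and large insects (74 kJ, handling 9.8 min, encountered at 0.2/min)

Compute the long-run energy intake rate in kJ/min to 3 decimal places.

9.536 kJ/min

R = Σλ_iE_i / (1 + Σλ_ih_i)
Numerator: 0.14×130 + 0.1×73 + 0.2×74 = 40.3
Denominator: 1 + 0.14×4.4 + 0.1×6.5 + 0.2×9.8 = 4.226
R = 40.3/4.226 = 9.536 kJ/min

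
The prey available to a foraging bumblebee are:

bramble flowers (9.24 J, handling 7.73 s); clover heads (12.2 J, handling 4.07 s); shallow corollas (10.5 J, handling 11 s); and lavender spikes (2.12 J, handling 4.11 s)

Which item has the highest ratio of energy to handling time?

Profitability E/h (J/s): bramble flowers = 9.24/7.73 = 1.2, clover heads = 12.2/4.07 = 3, shallow corollas = 10.5/11 = 0.955, lavender spikes = 2.12/4.11 = 0.516.
Ranked: clover heads > bramble flowers > shallow corollas > lavender spikes.

clover heads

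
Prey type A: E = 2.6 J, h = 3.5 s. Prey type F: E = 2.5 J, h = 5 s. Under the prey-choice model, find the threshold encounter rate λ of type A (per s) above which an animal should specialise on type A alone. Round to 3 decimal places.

At the threshold, the rate on type A alone equals the profitability of type F: λ·2.6/(1 + λ·3.5) = 2.5/5 = 0.5.
Rearranging, λ(2.6 − 0.5×3.5) = 0.5, so λ = 0.5/0.85 = 0.5882 per s.

0.588 per s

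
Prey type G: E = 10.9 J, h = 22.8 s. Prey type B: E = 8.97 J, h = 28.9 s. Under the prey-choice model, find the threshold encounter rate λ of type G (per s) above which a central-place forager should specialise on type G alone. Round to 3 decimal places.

0.081 per s

The zero-one rule: include type B iff E₂/h₂ > λE₁/(1+λh₁). Equality gives the switch point.
λE₁h₂ = E₂ + λE₂h₁ ⇒ λ = E₂/(E₁h₂ − E₂h₁) = 8.97/(315 − 204.5) = 0.08118 per s.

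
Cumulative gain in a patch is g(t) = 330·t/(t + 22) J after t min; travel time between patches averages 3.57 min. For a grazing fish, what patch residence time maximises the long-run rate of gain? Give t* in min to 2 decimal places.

8.86 min

Maximise g(t)/(T+t): set derivative to zero → g'(t)(T+t) = g(t).
g'(t) = 330·22/(t + 22)². Setting 330·22/(t+22)² = 330t/[(t+22)(3.57+t)] gives 22(3.57+t) = t(t+22), so t² = 22×3.57 = 78.54.
t* = √78.54 = 8.862 min.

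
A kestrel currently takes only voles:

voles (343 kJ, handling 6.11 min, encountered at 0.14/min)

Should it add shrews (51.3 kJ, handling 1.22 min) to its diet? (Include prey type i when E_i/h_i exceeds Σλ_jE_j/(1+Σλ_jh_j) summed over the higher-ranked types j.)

Yes

Intake rate on the current diet: R = (0.14×343) / (1 + 0.14×6.11) = 48.02/1.855 = 25.88 kJ/min.
shrews: E/h = 51.3/1.22 = 42.05 kJ/min.
Since 42.05 > R, including shrews increases the long-run rate.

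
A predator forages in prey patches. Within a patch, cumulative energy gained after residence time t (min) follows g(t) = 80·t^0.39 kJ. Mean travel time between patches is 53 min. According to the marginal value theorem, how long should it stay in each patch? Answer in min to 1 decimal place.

Maximise g(t)/(T+t): set derivative to zero → g'(t)(T+t) = g(t).
g'(t) = 0.39·80·t^-0.61. Setting 0.39·80·t^-0.61 = 80·t^0.39/(53+t) gives 0.39(53+t) = t, so 0.61·t = 0.39×53.
t* = 0.39×53/0.61 = 33.89 min.

33.9 min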